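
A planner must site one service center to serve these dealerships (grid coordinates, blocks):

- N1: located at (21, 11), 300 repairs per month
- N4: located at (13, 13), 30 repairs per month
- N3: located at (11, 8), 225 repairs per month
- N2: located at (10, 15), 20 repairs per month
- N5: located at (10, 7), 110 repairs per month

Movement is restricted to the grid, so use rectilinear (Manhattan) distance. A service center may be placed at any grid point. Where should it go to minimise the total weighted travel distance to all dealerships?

(11, 11)

Manhattan distance separates: Σwᵢ(|x−xᵢ|+|y−yᵢ|) = Σwᵢ|x−xᵢ| + Σwᵢ|y−yᵢ|, so x and y are optimised independently as 1-D weighted medians.
Total weight W = 685; half = 342.5.
x-coordinate, sorted with cumulative weight:
  x=10 (N2, w=20) cum 20
  x=10 (N5, w=110) cum 130
  x=11 (N3, w=225) cum 355  ← median
  x=13 (N4, w=30) cum 385
  x=21 (N1, w=300) cum 685
⇒ x* = 11
y-coordinate, sorted with cumulative weight:
  y=7 (N5, w=110) cum 110
  y=8 (N3, w=225) cum 335
  y=11 (N1, w=300) cum 635  ← median
  y=13 (N4, w=30) cum 665
  y=15 (N2, w=20) cum 685
⇒ y* = 11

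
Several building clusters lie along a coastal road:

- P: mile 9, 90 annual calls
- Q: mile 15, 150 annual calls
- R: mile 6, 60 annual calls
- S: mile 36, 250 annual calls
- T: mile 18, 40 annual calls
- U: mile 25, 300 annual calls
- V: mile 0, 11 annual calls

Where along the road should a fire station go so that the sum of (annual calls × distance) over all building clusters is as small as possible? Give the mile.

x = 25

For a sum of weighted absolute distances on a line, the optimum is the weighted median (not the mean). Total weight W = 901; half-weight = 450.5.
Sort by position and accumulate weight:
  mile 0 (V, w=11) → cum 11
  mile 6 (R, w=60) → cum 71
  mile 9 (P, w=90) → cum 161
  mile 15 (Q, w=150) → cum 311
  mile 18 (T, w=40) → cum 351
  mile 25 (U, w=300) → cum 651  ≥ 450.5 → median here
  mile 36 (S, w=250) → cum 901
Optimal location: mile 25.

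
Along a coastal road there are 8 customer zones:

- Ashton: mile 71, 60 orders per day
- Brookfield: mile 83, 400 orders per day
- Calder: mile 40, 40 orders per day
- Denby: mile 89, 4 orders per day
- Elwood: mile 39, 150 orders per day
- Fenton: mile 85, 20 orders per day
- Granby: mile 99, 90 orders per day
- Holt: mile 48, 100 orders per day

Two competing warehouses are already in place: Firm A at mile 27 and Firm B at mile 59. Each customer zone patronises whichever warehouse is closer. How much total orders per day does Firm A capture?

The indifferent point is the midpoint (27+59)/2 = 43; customer zones left of it (closer to Firm A at 27) go to Firm A, those right go to Firm B.
  Elwood at 39 (w=150) → Firm A
  Calder at 40 (w=40) → Firm A
  Holt at 48 (w=100) → Firm B
  Ashton at 71 (w=60) → Firm B
  Brookfield at 83 (w=400) → Firm B
  Fenton at 85 (w=20) → Firm B
  Denby at 89 (w=4) → Firm B
  Granby at 99 (w=90) → Firm B
Firm A captures 190; Firm B captures 674.

190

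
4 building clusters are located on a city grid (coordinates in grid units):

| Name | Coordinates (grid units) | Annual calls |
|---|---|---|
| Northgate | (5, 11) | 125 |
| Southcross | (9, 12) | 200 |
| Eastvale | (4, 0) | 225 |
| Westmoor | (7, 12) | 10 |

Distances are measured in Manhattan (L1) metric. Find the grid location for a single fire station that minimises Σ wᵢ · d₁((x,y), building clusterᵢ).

(5, 11)

Manhattan distance separates: Σwᵢ(|x−xᵢ|+|y−yᵢ|) = Σwᵢ|x−xᵢ| + Σwᵢ|y−yᵢ|, so x and y are optimised independently as 1-D weighted medians.
Total weight W = 560; half = 280.
x-coordinate, sorted with cumulative weight:
  x=4 (Eastvale, w=225) cum 225
  x=5 (Northgate, w=125) cum 350  ← median
  x=7 (Westmoor, w=10) cum 360
  x=9 (Southcross, w=200) cum 560
⇒ x* = 5
y-coordinate, sorted with cumulative weight:
  y=0 (Eastvale, w=225) cum 225
  y=11 (Northgate, w=125) cum 350  ← median
  y=12 (Southcross, w=200) cum 550
  y=12 (Westmoor, w=10) cum 560
⇒ y* = 11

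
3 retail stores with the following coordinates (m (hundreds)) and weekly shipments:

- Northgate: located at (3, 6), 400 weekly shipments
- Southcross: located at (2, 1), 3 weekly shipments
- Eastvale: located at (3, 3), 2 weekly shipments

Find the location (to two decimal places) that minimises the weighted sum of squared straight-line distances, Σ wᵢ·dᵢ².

The minimiser of Σwᵢ‖p−pᵢ‖² is the weighted centroid p* = (Σwᵢpᵢ)/(Σwᵢ).
Σwᵢ = 405.
Σwᵢxᵢ = 400·3 + 3·2 + 2·3 = 1212.
Σwᵢyᵢ = 400·6 + 3·1 + 2·3 = 2409.
x* = 1212/405 = 2.99, y* = 2409/405 = 5.95.

(2.99, 5.95)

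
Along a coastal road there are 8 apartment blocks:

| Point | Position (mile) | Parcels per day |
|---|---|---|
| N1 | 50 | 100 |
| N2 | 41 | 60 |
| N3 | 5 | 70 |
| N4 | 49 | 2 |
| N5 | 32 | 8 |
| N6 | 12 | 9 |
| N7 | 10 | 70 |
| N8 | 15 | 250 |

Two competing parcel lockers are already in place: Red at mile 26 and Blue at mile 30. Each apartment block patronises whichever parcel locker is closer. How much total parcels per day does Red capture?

399

The indifferent point is the midpoint (26+30)/2 = 28; apartment blocks left of it (closer to Red at 26) go to Red, those right go to Blue.
  N3 at 5 (w=70) → Red
  N7 at 10 (w=70) → Red
  N6 at 12 (w=9) → Red
  N8 at 15 (w=250) → Red
  N5 at 32 (w=8) → Blue
  N2 at 41 (w=60) → Blue
  N4 at 49 (w=2) → Blue
  N1 at 50 (w=100) → Blue
Red captures 399; Blue captures 170.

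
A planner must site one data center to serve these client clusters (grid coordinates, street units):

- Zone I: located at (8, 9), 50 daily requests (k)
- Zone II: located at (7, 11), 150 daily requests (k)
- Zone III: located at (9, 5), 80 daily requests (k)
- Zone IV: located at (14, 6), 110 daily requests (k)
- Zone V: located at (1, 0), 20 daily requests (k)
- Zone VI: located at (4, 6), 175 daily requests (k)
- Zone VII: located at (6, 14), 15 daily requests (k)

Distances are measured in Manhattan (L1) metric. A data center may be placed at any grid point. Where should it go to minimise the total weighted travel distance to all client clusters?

(7, 6)

Manhattan distance separates: Σwᵢ(|x−xᵢ|+|y−yᵢ|) = Σwᵢ|x−xᵢ| + Σwᵢ|y−yᵢ|, so x and y are optimised independently as 1-D weighted medians.
Total weight W = 600; half = 300.
x-coordinate, sorted with cumulative weight:
  x=1 (Zone V, w=20) cum 20
  x=4 (Zone VI, w=175) cum 195
  x=6 (Zone VII, w=15) cum 210
  x=7 (Zone II, w=150) cum 360  ← median
  x=8 (Zone I, w=50) cum 410
  x=9 (Zone III, w=80) cum 490
  x=14 (Zone IV, w=110) cum 600
⇒ x* = 7
y-coordinate, sorted with cumulative weight:
  y=0 (Zone V, w=20) cum 20
  y=5 (Zone III, w=80) cum 100
  y=6 (Zone IV, w=110) cum 210
  y=6 (Zone VI, w=175) cum 385  ← median
  y=9 (Zone I, w=50) cum 435
  y=11 (Zone II, w=150) cum 585
  y=14 (Zone VII, w=15) cum 600
⇒ y* = 6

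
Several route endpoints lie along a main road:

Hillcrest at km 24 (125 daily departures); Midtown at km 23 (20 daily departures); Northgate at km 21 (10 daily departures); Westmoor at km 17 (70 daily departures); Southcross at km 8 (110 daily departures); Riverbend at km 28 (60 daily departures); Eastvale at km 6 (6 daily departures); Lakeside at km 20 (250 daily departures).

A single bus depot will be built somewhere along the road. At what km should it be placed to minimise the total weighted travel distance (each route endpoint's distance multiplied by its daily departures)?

For a sum of weighted absolute distances on a line, the optimum is the weighted median (not the mean). Total weight W = 651; half-weight = 325.5.
Sort by position and accumulate weight:
  km 6 (Eastvale, w=6) → cum 6
  km 8 (Southcross, w=110) → cum 116
  km 17 (Westmoor, w=70) → cum 186
  km 20 (Lakeside, w=250) → cum 436  ≥ 325.5 → median here
  km 21 (Northgate, w=10) → cum 446
  km 23 (Midtown, w=20) → cum 466
  km 24 (Hillcrest, w=125) → cum 591
  km 28 (Riverbend, w=60) → cum 651
Optimal location: km 20.

x = 20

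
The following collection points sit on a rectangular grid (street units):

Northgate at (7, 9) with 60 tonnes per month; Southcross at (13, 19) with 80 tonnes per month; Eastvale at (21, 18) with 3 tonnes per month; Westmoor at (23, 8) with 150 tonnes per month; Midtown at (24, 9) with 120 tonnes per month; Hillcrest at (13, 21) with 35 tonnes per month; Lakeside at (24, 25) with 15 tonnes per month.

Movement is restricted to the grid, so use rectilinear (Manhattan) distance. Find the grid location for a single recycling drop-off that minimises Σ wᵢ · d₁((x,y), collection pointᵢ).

(23, 9)

Manhattan distance separates: Σwᵢ(|x−xᵢ|+|y−yᵢ|) = Σwᵢ|x−xᵢ| + Σwᵢ|y−yᵢ|, so x and y are optimised independently as 1-D weighted medians.
Total weight W = 463; half = 231.5.
x-coordinate, sorted with cumulative weight:
  x=7 (Northgate, w=60) cum 60
  x=13 (Southcross, w=80) cum 140
  x=13 (Hillcrest, w=35) cum 175
  x=21 (Eastvale, w=3) cum 178
  x=23 (Westmoor, w=150) cum 328  ← median
  x=24 (Midtown, w=120) cum 448
  x=24 (Lakeside, w=15) cum 463
⇒ x* = 23
y-coordinate, sorted with cumulative weight:
  y=8 (Westmoor, w=150) cum 150
  y=9 (Northgate, w=60) cum 210
  y=9 (Midtown, w=120) cum 330  ← median
  y=18 (Eastvale, w=3) cum 333
  y=19 (Southcross, w=80) cum 413
  y=21 (Hillcrest, w=35) cum 448
  y=25 (Lakeside, w=15) cum 463
⇒ y* = 9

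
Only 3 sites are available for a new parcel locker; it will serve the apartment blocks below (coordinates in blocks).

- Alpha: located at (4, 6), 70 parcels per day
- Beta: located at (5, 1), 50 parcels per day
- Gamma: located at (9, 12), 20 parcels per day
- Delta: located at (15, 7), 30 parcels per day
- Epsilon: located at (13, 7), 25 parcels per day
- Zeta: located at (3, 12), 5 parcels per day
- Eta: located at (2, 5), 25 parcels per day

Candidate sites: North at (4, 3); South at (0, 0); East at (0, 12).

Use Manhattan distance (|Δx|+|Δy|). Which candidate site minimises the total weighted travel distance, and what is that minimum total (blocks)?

Total weighted distance at each candidate:
  North (4, 3): total = 1565
  South (0, 0): total = 2830
  East (0, 12): total = 2970
Minimum is at North with total 1565 blocks.

North, total 1565 blocks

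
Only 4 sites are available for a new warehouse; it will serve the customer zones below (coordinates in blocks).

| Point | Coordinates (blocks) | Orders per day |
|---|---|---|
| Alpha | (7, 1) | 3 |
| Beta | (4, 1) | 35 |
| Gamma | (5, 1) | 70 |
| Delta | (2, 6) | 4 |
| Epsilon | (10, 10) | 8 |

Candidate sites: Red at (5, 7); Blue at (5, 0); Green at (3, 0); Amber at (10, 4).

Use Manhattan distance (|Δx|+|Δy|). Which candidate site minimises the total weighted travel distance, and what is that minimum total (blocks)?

Total weighted distance at each candidate:
  Red (5, 7): total = 769
  Blue (5, 0): total = 305
  Green (3, 0): total = 459
  Amber (10, 4): total = 981
Minimum is at Blue with total 305 blocks.

Blue, total 305 blocks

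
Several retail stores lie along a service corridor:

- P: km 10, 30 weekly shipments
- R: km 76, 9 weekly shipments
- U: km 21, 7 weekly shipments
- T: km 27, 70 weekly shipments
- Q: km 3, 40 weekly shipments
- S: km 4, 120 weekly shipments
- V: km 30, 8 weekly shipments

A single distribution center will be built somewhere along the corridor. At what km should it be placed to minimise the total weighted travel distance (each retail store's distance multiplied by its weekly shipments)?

For a sum of weighted absolute distances on a line, the optimum is the weighted median (not the mean). Total weight W = 284; half-weight = 142.
Sort by position and accumulate weight:
  km 3 (Q, w=40) → cum 40
  km 4 (S, w=120) → cum 160  ≥ 142 → median here
  km 10 (P, w=30) → cum 190
  km 21 (U, w=7) → cum 197
  km 27 (T, w=70) → cum 267
  km 30 (V, w=8) → cum 275
  km 76 (R, w=9) → cum 284
Optimal location: km 4.

x = 4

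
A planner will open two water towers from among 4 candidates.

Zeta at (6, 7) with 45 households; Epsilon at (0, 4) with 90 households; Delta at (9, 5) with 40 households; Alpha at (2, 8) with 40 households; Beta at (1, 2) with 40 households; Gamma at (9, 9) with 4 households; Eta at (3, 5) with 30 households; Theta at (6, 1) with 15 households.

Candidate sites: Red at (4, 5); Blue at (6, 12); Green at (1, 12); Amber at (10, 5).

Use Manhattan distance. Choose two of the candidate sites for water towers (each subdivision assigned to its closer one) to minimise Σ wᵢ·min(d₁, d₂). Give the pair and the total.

Evaluate every pair (each demand assigned to the nearer of the two):
  {Red, Amber}: total = 1250
  {Red, Blue}: total = 1414
  {Red, Green}: total = 1426
  {Green, Amber}: total = 2070
  {Blue, Amber}: total = 2405
  {Blue, Green}: total = 2494
Best pair: {Red, Amber} with total 1250.

{Red, Amber}, total 1250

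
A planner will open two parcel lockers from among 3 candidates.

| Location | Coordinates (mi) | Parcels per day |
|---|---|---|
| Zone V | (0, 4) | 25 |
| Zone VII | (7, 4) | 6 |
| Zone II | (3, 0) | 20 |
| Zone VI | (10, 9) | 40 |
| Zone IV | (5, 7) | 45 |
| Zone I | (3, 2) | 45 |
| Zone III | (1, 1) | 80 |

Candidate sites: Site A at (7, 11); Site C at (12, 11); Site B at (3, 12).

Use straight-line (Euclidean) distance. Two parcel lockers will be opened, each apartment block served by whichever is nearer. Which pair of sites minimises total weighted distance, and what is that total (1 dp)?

Evaluate every pair (each demand assigned to the nearer of the two):
  {Site A, Site B}: total = 2172.8
  {Site C, Site B}: total = 2205.1
  {Site A, Site C}: total = 2214.1
Best pair: {Site A, Site B} with total 2172.8.

{Site A, Site B}, total 2172.8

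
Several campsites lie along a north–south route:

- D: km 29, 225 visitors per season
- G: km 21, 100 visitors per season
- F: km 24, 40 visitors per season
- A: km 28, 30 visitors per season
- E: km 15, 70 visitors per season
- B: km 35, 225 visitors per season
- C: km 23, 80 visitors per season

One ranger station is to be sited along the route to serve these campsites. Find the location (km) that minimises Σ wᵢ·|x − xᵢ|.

x = 29

For a sum of weighted absolute distances on a line, the optimum is the weighted median (not the mean). Total weight W = 770; half-weight = 385.
Sort by position and accumulate weight:
  km 15 (E, w=70) → cum 70
  km 21 (G, w=100) → cum 170
  km 23 (C, w=80) → cum 250
  km 24 (F, w=40) → cum 290
  km 28 (A, w=30) → cum 320
  km 29 (D, w=225) → cum 545  ≥ 385 → median here
  km 35 (B, w=225) → cum 770
Optimal location: km 29.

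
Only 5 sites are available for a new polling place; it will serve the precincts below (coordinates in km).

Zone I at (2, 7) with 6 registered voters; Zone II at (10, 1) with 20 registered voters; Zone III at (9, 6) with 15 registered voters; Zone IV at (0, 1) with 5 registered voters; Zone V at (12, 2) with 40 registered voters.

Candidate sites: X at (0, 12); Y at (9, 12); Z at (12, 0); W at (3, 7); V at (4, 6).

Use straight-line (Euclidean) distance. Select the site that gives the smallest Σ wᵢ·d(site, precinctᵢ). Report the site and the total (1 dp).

Total weighted distance at each candidate:
  X (0, 12): total = 1171.7
  Y (9, 12): total = 851.2
  Z (12, 0): total = 358.8
  W (3, 7): total = 727.0
  V (4, 6): total = 634.4
Minimum is at Z with total 358.8 km.

Z, total 358.8 km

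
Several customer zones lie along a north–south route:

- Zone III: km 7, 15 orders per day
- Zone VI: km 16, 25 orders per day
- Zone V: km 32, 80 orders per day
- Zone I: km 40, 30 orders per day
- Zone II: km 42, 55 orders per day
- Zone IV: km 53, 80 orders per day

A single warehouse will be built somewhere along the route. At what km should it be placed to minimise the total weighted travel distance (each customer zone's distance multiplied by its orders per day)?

For a sum of weighted absolute distances on a line, the optimum is the weighted median (not the mean). Total weight W = 285; half-weight = 142.5.
Sort by position and accumulate weight:
  km 7 (Zone III, w=15) → cum 15
  km 16 (Zone VI, w=25) → cum 40
  km 32 (Zone V, w=80) → cum 120
  km 40 (Zone I, w=30) → cum 150  ≥ 142.5 → median here
  km 42 (Zone II, w=55) → cum 205
  km 53 (Zone IV, w=80) → cum 285
Optimal location: km 40.

x = 40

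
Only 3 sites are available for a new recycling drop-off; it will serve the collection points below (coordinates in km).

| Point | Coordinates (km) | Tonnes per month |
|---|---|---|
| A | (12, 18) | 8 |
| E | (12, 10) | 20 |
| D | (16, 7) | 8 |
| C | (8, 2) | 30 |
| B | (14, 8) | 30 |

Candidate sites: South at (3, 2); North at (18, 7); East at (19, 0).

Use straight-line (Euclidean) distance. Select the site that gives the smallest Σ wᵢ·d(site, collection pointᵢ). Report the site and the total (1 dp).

Total weighted distance at each candidate:
  South (3, 2): total = 1025.0
  North (18, 7): total = 709.5
  East (19, 0): total = 1078.0
Minimum is at North with total 709.5 km.

North, total 709.5 km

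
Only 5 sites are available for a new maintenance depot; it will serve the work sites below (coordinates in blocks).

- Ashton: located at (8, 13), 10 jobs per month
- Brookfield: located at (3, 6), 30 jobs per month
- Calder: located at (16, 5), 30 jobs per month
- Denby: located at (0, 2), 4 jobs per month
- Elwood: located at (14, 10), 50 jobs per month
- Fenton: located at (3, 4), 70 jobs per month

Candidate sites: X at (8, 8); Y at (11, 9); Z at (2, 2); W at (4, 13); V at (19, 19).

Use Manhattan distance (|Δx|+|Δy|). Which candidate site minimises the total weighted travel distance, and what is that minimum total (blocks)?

X, total 1676 blocks

Total weighted distance at each candidate:
  X (8, 8): total = 1676
  Y (11, 9): total = 1852
  Z (2, 2): total = 2048
  W (4, 13): total = 2290
  V (19, 19): total = 4564
Minimum is at X with total 1676 blocks.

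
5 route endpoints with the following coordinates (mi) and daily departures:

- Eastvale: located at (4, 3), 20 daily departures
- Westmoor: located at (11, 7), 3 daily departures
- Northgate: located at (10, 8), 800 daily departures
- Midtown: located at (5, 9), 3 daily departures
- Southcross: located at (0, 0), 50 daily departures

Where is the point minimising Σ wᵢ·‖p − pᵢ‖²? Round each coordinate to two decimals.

(9.28, 7.43)

The minimiser of Σwᵢ‖p−pᵢ‖² is the weighted centroid p* = (Σwᵢpᵢ)/(Σwᵢ).
Σwᵢ = 876.
Σwᵢxᵢ = 20·4 + 3·11 + 800·10 + 3·5 + 50·0 = 8128.
Σwᵢyᵢ = 20·3 + 3·7 + 800·8 + 3·9 + 50·0 = 6508.
x* = 8128/876 = 9.28, y* = 6508/876 = 7.43.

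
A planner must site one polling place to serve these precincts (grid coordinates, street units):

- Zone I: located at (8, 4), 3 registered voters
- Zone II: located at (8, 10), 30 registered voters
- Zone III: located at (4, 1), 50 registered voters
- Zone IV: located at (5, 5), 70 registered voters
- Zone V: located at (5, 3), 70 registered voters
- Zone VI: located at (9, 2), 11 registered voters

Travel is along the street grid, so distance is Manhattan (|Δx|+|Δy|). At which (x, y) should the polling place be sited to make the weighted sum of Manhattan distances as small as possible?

(5, 3)

Manhattan distance separates: Σwᵢ(|x−xᵢ|+|y−yᵢ|) = Σwᵢ|x−xᵢ| + Σwᵢ|y−yᵢ|, so x and y are optimised independently as 1-D weighted medians.
Total weight W = 234; half = 117.
x-coordinate, sorted with cumulative weight:
  x=4 (Zone III, w=50) cum 50
  x=5 (Zone IV, w=70) cum 120  ← median
  x=5 (Zone V, w=70) cum 190
  x=8 (Zone I, w=3) cum 193
  x=8 (Zone II, w=30) cum 223
  x=9 (Zone VI, w=11) cum 234
⇒ x* = 5
y-coordinate, sorted with cumulative weight:
  y=1 (Zone III, w=50) cum 50
  y=2 (Zone VI, w=11) cum 61
  y=3 (Zone V, w=70) cum 131  ← median
  y=4 (Zone I, w=3) cum 134
  y=5 (Zone IV, w=70) cum 204
  y=10 (Zone II, w=30) cum 234
⇒ y* = 3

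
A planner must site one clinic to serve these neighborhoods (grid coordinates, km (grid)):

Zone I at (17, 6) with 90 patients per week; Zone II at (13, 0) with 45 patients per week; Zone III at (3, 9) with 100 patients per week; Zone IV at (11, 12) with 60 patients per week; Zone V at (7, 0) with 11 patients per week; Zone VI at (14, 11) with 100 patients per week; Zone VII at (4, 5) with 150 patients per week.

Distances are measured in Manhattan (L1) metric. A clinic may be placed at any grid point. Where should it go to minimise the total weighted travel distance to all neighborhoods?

Manhattan distance separates: Σwᵢ(|x−xᵢ|+|y−yᵢ|) = Σwᵢ|x−xᵢ| + Σwᵢ|y−yᵢ|, so x and y are optimised independently as 1-D weighted medians.
Total weight W = 556; half = 278.
x-coordinate, sorted with cumulative weight:
  x=3 (Zone III, w=100) cum 100
  x=4 (Zone VII, w=150) cum 250
  x=7 (Zone V, w=11) cum 261
  x=11 (Zone IV, w=60) cum 321  ← median
  x=13 (Zone II, w=45) cum 366
  x=14 (Zone VI, w=100) cum 466
  x=17 (Zone I, w=90) cum 556
⇒ x* = 11
y-coordinate, sorted with cumulative weight:
  y=0 (Zone II, w=45) cum 45
  y=0 (Zone V, w=11) cum 56
  y=5 (Zone VII, w=150) cum 206
  y=6 (Zone I, w=90) cum 296  ← median
  y=9 (Zone III, w=100) cum 396
  y=11 (Zone VI, w=100) cum 496
  y=12 (Zone IV, w=60) cum 556
⇒ y* = 6

(11, 6)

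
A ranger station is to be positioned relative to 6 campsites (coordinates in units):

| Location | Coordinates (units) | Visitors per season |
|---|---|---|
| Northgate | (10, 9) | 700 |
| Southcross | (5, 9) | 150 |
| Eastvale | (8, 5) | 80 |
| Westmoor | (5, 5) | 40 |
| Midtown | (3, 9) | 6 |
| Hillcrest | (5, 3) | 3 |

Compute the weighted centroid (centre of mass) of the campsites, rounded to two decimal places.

(8.81, 8.49)

The minimiser of Σwᵢ‖p−pᵢ‖² is the weighted centroid p* = (Σwᵢpᵢ)/(Σwᵢ).
Σwᵢ = 979.
Σwᵢxᵢ = 700·10 + 150·5 + 80·8 + 40·5 + 6·3 + 3·5 = 8623.
Σwᵢyᵢ = 700·9 + 150·9 + 80·5 + 40·5 + 6·9 + 3·3 = 8313.
x* = 8623/979 = 8.81, y* = 8313/979 = 8.49.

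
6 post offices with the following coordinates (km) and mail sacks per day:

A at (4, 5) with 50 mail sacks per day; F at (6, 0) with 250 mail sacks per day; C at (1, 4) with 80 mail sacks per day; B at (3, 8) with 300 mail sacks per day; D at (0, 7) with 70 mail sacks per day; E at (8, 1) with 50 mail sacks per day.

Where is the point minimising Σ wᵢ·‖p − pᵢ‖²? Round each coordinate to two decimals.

The minimiser of Σwᵢ‖p−pᵢ‖² is the weighted centroid p* = (Σwᵢpᵢ)/(Σwᵢ).
Σwᵢ = 800.
Σwᵢxᵢ = 50·4 + 250·6 + 80·1 + 300·3 + 70·0 + 50·8 = 3080.
Σwᵢyᵢ = 50·5 + 250·0 + 80·4 + 300·8 + 70·7 + 50·1 = 3510.
x* = 3080/800 = 3.85, y* = 3510/800 = 4.39.

(3.85, 4.39)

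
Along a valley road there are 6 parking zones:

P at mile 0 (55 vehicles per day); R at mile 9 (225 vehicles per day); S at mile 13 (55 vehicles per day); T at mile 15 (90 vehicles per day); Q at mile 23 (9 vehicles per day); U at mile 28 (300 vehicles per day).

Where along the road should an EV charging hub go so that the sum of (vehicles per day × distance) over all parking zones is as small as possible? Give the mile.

x = 15

For a sum of weighted absolute distances on a line, the optimum is the weighted median (not the mean). Total weight W = 734; half-weight = 367.
Sort by position and accumulate weight:
  mile 0 (P, w=55) → cum 55
  mile 9 (R, w=225) → cum 280
  mile 13 (S, w=55) → cum 335
  mile 15 (T, w=90) → cum 425  ≥ 367 → median here
  mile 23 (Q, w=9) → cum 434
  mile 28 (U, w=300) → cum 734
Optimal location: mile 15.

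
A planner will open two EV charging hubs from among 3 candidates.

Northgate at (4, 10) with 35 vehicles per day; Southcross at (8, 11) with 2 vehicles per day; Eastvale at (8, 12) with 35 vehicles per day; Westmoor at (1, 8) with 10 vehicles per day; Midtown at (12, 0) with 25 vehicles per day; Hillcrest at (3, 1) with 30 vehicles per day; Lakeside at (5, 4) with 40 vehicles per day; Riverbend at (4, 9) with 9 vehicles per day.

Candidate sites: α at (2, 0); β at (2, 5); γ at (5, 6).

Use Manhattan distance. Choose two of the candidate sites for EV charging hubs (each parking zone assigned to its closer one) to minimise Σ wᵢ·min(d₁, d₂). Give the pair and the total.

{α, γ}, total 992

Evaluate every pair (each demand assigned to the nearer of the two):
  {α, γ}: total = 992
  {β, γ}: total = 1137
  {α, β}: total = 1288
Best pair: {α, γ} with total 992.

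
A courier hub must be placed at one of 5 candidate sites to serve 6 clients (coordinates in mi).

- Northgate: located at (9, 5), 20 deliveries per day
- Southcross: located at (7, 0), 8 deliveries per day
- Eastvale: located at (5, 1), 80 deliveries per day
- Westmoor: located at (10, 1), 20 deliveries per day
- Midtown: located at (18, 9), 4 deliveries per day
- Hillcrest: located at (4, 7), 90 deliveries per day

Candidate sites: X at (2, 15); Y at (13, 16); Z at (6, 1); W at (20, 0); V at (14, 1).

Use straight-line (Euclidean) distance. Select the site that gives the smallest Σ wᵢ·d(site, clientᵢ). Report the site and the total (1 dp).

Z, total 898.2 mi

Total weighted distance at each candidate:
  X (2, 15): total = 2649.0
  Y (13, 16): total = 3216.7
  Z (6, 1): total = 898.2
  W (20, 0): total = 3358.0
  V (14, 1): total = 2070.0
Minimum is at Z with total 898.2 mi.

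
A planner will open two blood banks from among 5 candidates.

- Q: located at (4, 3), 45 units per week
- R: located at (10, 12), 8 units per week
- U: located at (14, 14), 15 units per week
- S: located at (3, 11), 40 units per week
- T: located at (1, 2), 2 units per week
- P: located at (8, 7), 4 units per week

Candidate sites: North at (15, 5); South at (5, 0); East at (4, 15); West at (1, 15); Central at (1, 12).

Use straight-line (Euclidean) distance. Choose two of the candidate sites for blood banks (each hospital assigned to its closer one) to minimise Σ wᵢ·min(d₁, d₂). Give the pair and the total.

Evaluate every pair (each demand assigned to the nearer of the two):
  {South, Central}: total = 540.4
  {South, East}: total = 551.0
  {South, West}: total = 632.1
  {North, Central}: total = 770.1
  {East, Central}: total = 775.2
  {North, South}: total = 832.2
  {West, Central}: total = 838.3
  {North, East}: total = 913.3
  {North, West}: total = 941.8
  {East, West}: total = 971.1
Best pair: {South, Central} with total 540.4.

{South, Central}, total 540.4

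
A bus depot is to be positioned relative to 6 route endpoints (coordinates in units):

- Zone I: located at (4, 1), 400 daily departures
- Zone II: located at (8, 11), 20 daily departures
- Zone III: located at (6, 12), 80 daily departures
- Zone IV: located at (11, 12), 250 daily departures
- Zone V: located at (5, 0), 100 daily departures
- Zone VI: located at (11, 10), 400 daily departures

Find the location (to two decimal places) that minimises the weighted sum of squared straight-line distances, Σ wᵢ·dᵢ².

The minimiser of Σwᵢ‖p−pᵢ‖² is the weighted centroid p* = (Σwᵢpᵢ)/(Σwᵢ).
Σwᵢ = 1250.
Σwᵢxᵢ = 400·4 + 20·8 + 80·6 + 250·11 + 100·5 + 400·11 = 9890.
Σwᵢyᵢ = 400·1 + 20·11 + 80·12 + 250·12 + 100·0 + 400·10 = 8580.
x* = 9890/1250 = 7.91, y* = 8580/1250 = 6.86.

(7.91, 6.86)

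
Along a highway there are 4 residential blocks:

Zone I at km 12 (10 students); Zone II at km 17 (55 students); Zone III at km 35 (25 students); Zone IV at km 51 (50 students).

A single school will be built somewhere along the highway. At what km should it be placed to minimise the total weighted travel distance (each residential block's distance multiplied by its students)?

x = 35

For a sum of weighted absolute distances on a line, the optimum is the weighted median (not the mean). Total weight W = 140; half-weight = 70.
Sort by position and accumulate weight:
  km 12 (Zone I, w=10) → cum 10
  km 17 (Zone II, w=55) → cum 65
  km 35 (Zone III, w=25) → cum 90  ≥ 70 → median here
  km 51 (Zone IV, w=50) → cum 140
Optimal location: km 35.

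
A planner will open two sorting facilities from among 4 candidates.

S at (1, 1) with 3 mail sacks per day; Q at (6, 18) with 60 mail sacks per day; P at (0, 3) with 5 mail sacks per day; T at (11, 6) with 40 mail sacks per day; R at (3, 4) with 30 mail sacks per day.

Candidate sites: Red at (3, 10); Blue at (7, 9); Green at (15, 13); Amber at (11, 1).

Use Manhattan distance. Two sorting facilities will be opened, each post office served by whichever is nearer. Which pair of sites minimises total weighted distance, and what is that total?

Evaluate every pair (each demand assigned to the nearer of the two):
  {Red, Amber}: total = 1120
  {Red, Blue}: total = 1143
  {Blue, Amber}: total = 1165
  {Blue, Green}: total = 1257
  {Red, Green}: total = 1363
  {Green, Amber}: total = 1465
Best pair: {Red, Amber} with total 1120.

{Red, Amber}, total 1120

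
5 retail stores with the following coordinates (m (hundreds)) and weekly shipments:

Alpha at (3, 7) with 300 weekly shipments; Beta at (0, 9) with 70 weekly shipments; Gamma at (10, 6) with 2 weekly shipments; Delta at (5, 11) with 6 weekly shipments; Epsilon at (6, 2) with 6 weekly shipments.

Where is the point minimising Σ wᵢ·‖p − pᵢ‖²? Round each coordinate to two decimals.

(2.57, 7.34)

The minimiser of Σwᵢ‖p−pᵢ‖² is the weighted centroid p* = (Σwᵢpᵢ)/(Σwᵢ).
Σwᵢ = 384.
Σwᵢxᵢ = 300·3 + 70·0 + 2·10 + 6·5 + 6·6 = 986.
Σwᵢyᵢ = 300·7 + 70·9 + 2·6 + 6·11 + 6·2 = 2820.
x* = 986/384 = 2.57, y* = 2820/384 = 7.34.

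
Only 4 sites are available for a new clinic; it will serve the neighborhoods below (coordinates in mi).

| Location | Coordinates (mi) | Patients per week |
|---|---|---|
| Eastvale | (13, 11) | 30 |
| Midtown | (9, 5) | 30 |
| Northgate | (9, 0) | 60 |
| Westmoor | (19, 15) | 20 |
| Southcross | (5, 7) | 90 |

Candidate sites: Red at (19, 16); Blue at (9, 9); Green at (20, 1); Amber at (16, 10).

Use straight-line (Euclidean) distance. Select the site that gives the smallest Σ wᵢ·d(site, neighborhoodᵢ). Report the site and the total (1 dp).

Total weighted distance at each candidate:
  Red (19, 16): total = 3330.3
  Blue (9, 9): total = 1429.9
  Green (20, 1): total = 3114.8
  Amber (16, 10): total = 2228.1
Minimum is at Blue with total 1429.9 mi.

Blue, total 1429.9 mi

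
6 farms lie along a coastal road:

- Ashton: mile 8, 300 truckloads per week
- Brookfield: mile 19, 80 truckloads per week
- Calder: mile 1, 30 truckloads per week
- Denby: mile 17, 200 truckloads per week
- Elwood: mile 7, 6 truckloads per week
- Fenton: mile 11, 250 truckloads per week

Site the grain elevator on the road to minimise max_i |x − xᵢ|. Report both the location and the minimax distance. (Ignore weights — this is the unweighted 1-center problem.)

The 1-center on a line is the midpoint of the two extreme points: leftmost at 1, rightmost at 19.
Optimal location = (1 + 19)/2 = 10; maximum distance = (19 − 1)/2 = 9.

location 10, max distance 9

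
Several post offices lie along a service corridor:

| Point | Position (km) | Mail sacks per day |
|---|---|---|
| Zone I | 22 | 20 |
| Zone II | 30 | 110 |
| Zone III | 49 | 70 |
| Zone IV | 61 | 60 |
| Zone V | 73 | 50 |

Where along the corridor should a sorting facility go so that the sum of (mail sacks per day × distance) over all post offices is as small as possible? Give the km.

x = 49

For a sum of weighted absolute distances on a line, the optimum is the weighted median (not the mean). Total weight W = 310; half-weight = 155.
Sort by position and accumulate weight:
  km 22 (Zone I, w=20) → cum 20
  km 30 (Zone II, w=110) → cum 130
  km 49 (Zone III, w=70) → cum 200  ≥ 155 → median here
  km 61 (Zone IV, w=60) → cum 260
  km 73 (Zone V, w=50) → cum 310
Optimal location: km 49.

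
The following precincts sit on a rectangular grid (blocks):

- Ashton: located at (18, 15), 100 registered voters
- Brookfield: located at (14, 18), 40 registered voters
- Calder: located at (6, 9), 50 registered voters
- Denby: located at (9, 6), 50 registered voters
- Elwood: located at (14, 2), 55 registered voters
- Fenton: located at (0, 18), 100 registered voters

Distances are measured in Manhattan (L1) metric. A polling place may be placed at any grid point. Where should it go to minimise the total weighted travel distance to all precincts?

Manhattan distance separates: Σwᵢ(|x−xᵢ|+|y−yᵢ|) = Σwᵢ|x−xᵢ| + Σwᵢ|y−yᵢ|, so x and y are optimised independently as 1-D weighted medians.
Total weight W = 395; half = 197.5.
x-coordinate, sorted with cumulative weight:
  x=0 (Fenton, w=100) cum 100
  x=6 (Calder, w=50) cum 150
  x=9 (Denby, w=50) cum 200  ← median
  x=14 (Brookfield, w=40) cum 240
  x=14 (Elwood, w=55) cum 295
  x=18 (Ashton, w=100) cum 395
⇒ x* = 9
y-coordinate, sorted with cumulative weight:
  y=2 (Elwood, w=55) cum 55
  y=6 (Denby, w=50) cum 105
  y=9 (Calder, w=50) cum 155
  y=15 (Ashton, w=100) cum 255  ← median
  y=18 (Brookfield, w=40) cum 295
  y=18 (Fenton, w=100) cum 395
⇒ y* = 15

(9, 15)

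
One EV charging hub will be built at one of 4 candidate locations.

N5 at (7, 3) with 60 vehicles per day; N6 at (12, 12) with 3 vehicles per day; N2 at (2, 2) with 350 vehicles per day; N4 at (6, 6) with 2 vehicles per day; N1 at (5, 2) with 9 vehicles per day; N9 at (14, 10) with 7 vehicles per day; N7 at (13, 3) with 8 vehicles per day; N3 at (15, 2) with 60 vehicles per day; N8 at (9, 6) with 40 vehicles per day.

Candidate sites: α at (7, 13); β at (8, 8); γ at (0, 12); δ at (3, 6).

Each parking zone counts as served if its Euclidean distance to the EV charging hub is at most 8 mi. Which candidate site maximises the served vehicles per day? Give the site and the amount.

Coverage radius r = 8 mi; a point is covered iff (Δx)²+(Δy)² ≤ 8² = 64.
  α (7, 13): covers {N6, N4, N9, N8} → 52
  β (8, 8): covers {N5, N6, N4, N1, N9, N7, N8} → 129
  γ (0, 12): covers {none} → 0
  δ (3, 6): covers {N5, N2, N4, N1, N8} → 461
Maximum coverage at δ: 461 vehicles per day.

δ, covering 461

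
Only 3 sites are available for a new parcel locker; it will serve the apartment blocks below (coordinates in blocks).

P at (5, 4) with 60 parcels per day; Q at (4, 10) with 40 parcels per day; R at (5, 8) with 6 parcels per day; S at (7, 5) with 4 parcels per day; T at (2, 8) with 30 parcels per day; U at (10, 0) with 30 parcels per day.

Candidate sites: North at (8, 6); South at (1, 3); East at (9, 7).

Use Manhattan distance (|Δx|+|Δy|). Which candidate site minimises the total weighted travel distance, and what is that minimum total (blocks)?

Total weighted distance at each candidate:
  North (8, 6): total = 1138
  South (1, 3): total = 1326
  East (9, 7): total = 1266
Minimum is at North with total 1138 blocks.

North, total 1138 blocks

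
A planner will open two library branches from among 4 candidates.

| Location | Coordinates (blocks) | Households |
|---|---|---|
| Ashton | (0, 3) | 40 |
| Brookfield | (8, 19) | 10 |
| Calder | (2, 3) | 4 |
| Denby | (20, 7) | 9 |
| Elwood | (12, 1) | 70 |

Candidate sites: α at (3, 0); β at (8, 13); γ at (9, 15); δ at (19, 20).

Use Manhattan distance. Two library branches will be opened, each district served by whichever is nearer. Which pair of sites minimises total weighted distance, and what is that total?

{α, γ}, total 1177

Evaluate every pair (each demand assigned to the nearer of the two):
  {α, γ}: total = 1177
  {α, β}: total = 1178
  {α, δ}: total = 1202
  {β, δ}: total = 2090
  {β, γ}: total = 2116
  {γ, δ}: total = 2282
Best pair: {α, γ} with total 1177.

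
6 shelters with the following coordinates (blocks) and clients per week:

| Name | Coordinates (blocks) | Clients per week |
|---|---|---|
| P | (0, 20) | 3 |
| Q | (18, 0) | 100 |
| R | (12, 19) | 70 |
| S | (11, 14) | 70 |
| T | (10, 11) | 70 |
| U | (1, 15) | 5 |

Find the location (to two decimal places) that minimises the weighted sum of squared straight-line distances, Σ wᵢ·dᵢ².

The minimiser of Σwᵢ‖p−pᵢ‖² is the weighted centroid p* = (Σwᵢpᵢ)/(Σwᵢ).
Σwᵢ = 318.
Σwᵢxᵢ = 3·0 + 100·18 + 70·12 + 70·11 + 70·10 + 5·1 = 4115.
Σwᵢyᵢ = 3·20 + 100·0 + 70·19 + 70·14 + 70·11 + 5·15 = 3215.
x* = 4115/318 = 12.94, y* = 3215/318 = 10.11.

(12.94, 10.11)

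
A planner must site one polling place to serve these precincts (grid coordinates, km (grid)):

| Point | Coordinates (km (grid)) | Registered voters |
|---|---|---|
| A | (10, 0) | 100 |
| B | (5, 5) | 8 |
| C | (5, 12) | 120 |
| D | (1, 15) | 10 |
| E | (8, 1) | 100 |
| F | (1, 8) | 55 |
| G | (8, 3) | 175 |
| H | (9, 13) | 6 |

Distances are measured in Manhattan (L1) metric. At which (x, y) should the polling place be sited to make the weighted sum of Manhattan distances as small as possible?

Manhattan distance separates: Σwᵢ(|x−xᵢ|+|y−yᵢ|) = Σwᵢ|x−xᵢ| + Σwᵢ|y−yᵢ|, so x and y are optimised independently as 1-D weighted medians.
Total weight W = 574; half = 287.
x-coordinate, sorted with cumulative weight:
  x=1 (D, w=10) cum 10
  x=1 (F, w=55) cum 65
  x=5 (B, w=8) cum 73
  x=5 (C, w=120) cum 193
  x=8 (E, w=100) cum 293  ← median
  x=8 (G, w=175) cum 468
  x=9 (H, w=6) cum 474
  x=10 (A, w=100) cum 574
⇒ x* = 8
y-coordinate, sorted with cumulative weight:
  y=0 (A, w=100) cum 100
  y=1 (E, w=100) cum 200
  y=3 (G, w=175) cum 375  ← median
  y=5 (B, w=8) cum 383
  y=8 (F, w=55) cum 438
  y=12 (C, w=120) cum 558
  y=13 (H, w=6) cum 564
  y=15 (D, w=10) cum 574
⇒ y* = 3

(8, 3)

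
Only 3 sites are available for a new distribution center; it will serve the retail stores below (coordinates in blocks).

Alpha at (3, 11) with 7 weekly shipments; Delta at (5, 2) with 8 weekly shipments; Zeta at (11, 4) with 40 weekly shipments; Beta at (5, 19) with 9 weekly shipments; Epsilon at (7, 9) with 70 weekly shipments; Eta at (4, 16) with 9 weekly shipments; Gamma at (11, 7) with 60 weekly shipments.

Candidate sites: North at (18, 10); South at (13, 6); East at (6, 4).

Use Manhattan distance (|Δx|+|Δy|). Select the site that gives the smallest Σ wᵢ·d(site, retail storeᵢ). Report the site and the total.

Total weighted distance at each candidate:
  North (18, 10): total = 2618
  South (13, 6): total = 1531
  East (6, 4): total = 1464
Minimum is at East with total 1464 blocks.

East, total 1464 blocks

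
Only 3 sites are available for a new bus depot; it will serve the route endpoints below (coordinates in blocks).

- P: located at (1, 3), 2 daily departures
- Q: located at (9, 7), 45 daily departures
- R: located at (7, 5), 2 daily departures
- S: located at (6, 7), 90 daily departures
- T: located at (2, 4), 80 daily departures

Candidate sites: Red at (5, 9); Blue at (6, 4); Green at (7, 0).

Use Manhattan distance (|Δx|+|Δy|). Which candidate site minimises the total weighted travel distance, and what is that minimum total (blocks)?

Blue, total 876 blocks

Total weighted distance at each candidate:
  Red (5, 9): total = 1212
  Blue (6, 4): total = 876
  Green (7, 0): total = 1873
Minimum is at Blue with total 876 blocks.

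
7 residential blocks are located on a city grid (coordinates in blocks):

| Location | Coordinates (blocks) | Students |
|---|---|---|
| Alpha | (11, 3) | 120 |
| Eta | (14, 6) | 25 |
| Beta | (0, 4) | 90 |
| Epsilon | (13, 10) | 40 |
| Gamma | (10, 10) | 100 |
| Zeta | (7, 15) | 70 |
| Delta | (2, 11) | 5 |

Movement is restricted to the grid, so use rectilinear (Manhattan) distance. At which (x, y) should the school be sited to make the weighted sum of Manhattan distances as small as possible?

(10, 6)

Manhattan distance separates: Σwᵢ(|x−xᵢ|+|y−yᵢ|) = Σwᵢ|x−xᵢ| + Σwᵢ|y−yᵢ|, so x and y are optimised independently as 1-D weighted medians.
Total weight W = 450; half = 225.
x-coordinate, sorted with cumulative weight:
  x=0 (Beta, w=90) cum 90
  x=2 (Delta, w=5) cum 95
  x=7 (Zeta, w=70) cum 165
  x=10 (Gamma, w=100) cum 265  ← median
  x=11 (Alpha, w=120) cum 385
  x=13 (Epsilon, w=40) cum 425
  x=14 (Eta, w=25) cum 450
⇒ x* = 10
y-coordinate, sorted with cumulative weight:
  y=3 (Alpha, w=120) cum 120
  y=4 (Beta, w=90) cum 210
  y=6 (Eta, w=25) cum 235  ← median
  y=10 (Epsilon, w=40) cum 275
  y=10 (Gamma, w=100) cum 375
  y=11 (Delta, w=5) cum 380
  y=15 (Zeta, w=70) cum 450
⇒ y* = 6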